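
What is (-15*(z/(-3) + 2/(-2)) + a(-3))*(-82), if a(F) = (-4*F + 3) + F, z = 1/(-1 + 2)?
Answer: -2624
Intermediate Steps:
z = 1 (z = 1/1 = 1)
a(F) = 3 - 3*F (a(F) = (3 - 4*F) + F = 3 - 3*F)
(-15*(z/(-3) + 2/(-2)) + a(-3))*(-82) = (-15*(1/(-3) + 2/(-2)) + (3 - 3*(-3)))*(-82) = (-15*(1*(-⅓) + 2*(-½)) + (3 + 9))*(-82) = (-15*(-⅓ - 1) + 12)*(-82) = (-15*(-4/3) + 12)*(-82) = (20 + 12)*(-82) = 32*(-82) = -2624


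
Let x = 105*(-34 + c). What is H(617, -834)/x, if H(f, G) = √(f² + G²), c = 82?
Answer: √1076245/5040 ≈ 0.20584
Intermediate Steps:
H(f, G) = √(G² + f²)
x = 5040 (x = 105*(-34 + 82) = 105*48 = 5040)
H(617, -834)/x = √((-834)² + 617²)/5040 = √(695556 + 380689)*(1/5040) = √1076245*(1/5040) = √1076245/5040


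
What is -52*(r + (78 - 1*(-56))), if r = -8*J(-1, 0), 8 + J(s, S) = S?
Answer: -10296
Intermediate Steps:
J(s, S) = -8 + S
r = 64 (r = -8*(-8 + 0) = -8*(-8) = 64)
-52*(r + (78 - 1*(-56))) = -52*(64 + (78 - 1*(-56))) = -52*(64 + (78 + 56)) = -52*(64 + 134) = -52*198 = -10296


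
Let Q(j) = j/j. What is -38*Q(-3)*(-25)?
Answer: 950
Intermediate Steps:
Q(j) = 1
-38*Q(-3)*(-25) = -38*1*(-25) = -38*(-25) = 950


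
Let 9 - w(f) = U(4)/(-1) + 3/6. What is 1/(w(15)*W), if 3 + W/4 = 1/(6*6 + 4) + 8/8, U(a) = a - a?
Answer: -20/1343 ≈ -0.014892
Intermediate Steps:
U(a) = 0
w(f) = 17/2 (w(f) = 9 - (0/(-1) + 3/6) = 9 - (0*(-1) + 3*(⅙)) = 9 - (0 + ½) = 9 - 1*½ = 9 - ½ = 17/2)
W = -79/10 (W = -12 + 4*(1/(6*6 + 4) + 8/8) = -12 + 4*(1/(36 + 4) + 8*(⅛)) = -12 + 4*(1/40 + 1) = -12 + 4*(41/40) = -12 + 41/10 = -79/10 ≈ -7.9000)
1/(w(15)*W) = 1/((17/2)*(-79/10)) = 1/(-1343/20) = -20/1343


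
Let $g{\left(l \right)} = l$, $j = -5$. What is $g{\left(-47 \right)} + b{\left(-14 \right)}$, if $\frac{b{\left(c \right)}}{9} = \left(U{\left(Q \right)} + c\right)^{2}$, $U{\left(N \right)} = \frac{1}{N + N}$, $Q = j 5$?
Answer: $\frac{4305109}{2500} \approx 1722.0$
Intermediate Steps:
$Q = -25$ ($Q = \left(-5\right) 5 = -25$)
$U{\left(N \right)} = \frac{1}{2 N}$
$b{\left(c \right)} = 9 \left(- \frac{1}{50} + c\right)^{2}$ ($b{\left(c \right)} = 9 \left(\frac{1}{2 \left(-25\right)} + c\right)^{2} = 9 \left(\frac{1}{2} \left(- \frac{1}{25}\right) + c\right)^{2} = 9 \left(- \frac{1}{50} + c\right)^{2}$)
$g{\left(-47 \right)} + b{\left(-14 \right)} = -47 + \frac{9 \left(-1 + 50 \left(-14\right)\right)^{2}}{2500} = -47 + \frac{9 \left(-1 - 700\right)^{2}}{2500} = -47 + \frac{9 \left(-701\right)^{2}}{2500} = -47 + \frac{9}{2500} \cdot 491401 = -47 + \frac{4422609}{2500} = \frac{4305109}{2500}$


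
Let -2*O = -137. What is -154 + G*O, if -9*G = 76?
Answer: -6592/9 ≈ -732.44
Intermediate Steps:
G = -76/9 (G = -⅑*76 = -76/9 ≈ -8.4444)
O = 137/2 (O = -½*(-137) = 137/2 ≈ 68.500)
-154 + G*O = -154 - 76/9*137/2 = -154 - 5206/9 = -6592/9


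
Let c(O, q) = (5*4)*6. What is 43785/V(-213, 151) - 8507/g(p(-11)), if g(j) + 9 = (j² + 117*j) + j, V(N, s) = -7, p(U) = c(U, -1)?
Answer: -178595012/28551 ≈ -6255.3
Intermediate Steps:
c(O, q) = 120 (c(O, q) = 20*6 = 120)
p(U) = 120
g(j) = -9 + j² + 118*j (g(j) = -9 + ((j² + 117*j) + j) = -9 + (j² + 118*j) = -9 + j² + 118*j)
43785/V(-213, 151) - 8507/g(p(-11)) = 43785/(-7) - 8507/(-9 + 120² + 118*120) = 43785*(-⅐) - 8507/(-9 + 14400 + 14160) = -6255 - 8507/28551 = -178595012/28551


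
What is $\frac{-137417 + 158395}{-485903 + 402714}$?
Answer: $- \frac{20978}{83189} \approx -0.25217$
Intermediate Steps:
$\frac{-137417 + 158395}{-485903 + 402714} = \frac{20978}{-83189} = 20978 \left(- \frac{1}{83189}\right) = - \frac{20978}{83189}$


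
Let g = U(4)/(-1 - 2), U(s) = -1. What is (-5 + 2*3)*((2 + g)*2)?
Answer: 14/3 ≈ 4.6667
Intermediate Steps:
g = ⅓ (g = -1/(-1 - 2) = -1/(-3) = -1*(-⅓) = ⅓ ≈ 0.33333)
(-5 + 2*3)*((2 + g)*2) = (-5 + 2*3)*((2 + ⅓)*2) = (-5 + 6)*((7/3)*2) = 1*(14/3) = 14/3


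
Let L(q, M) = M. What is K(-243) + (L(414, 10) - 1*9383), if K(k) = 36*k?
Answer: -18121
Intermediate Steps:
K(-243) + (L(414, 10) - 1*9383) = 36*(-243) + (10 - 1*9383) = -8748 + (10 - 9383) = -8748 - 9373 = -18121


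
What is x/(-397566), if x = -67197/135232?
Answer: 1723/1378555008 ≈ 1.2499e-6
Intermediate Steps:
x = -67197/135232 (x = -67197*1/135232 = -67197/135232 ≈ -0.49690)
x/(-397566) = -67197/135232/(-397566) = -67197/135232*(-1/397566) = 1723/1378555008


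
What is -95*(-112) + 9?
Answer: 10649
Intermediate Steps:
-95*(-112) + 9 = 10640 + 9 = 10649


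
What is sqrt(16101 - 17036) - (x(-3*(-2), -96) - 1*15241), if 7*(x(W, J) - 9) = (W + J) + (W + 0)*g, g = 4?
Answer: 106690/7 + I*sqrt(935) ≈ 15241.0 + 30.578*I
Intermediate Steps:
x(W, J) = 9 + J/7 + 5*W/7 (x(W, J) = 9 + ((W + J) + (W + 0)*4)/7 = 9 + ((J + W) + W*4)/7 = 9 + ((J + W) + 4*W)/7 = 9 + (J + 5*W)/7 = 9 + (J/7 + 5*W/7) = 9 + J/7 + 5*W/7)
sqrt(16101 - 17036) - (x(-3*(-2), -96) - 1*15241) = sqrt(16101 - 17036) - ((9 + (1/7)*(-96) + 5*(-3*(-2))/7) - 1*15241) = sqrt(-935) - ((9 - 96/7 + (5/7)*6) - 15241) = I*sqrt(935) - ((9 - 96/7 + 30/7) - 15241) = I*sqrt(935) - (-3/7 - 15241) = I*sqrt(935) - 1*(-106690/7) = I*sqrt(935) + 106690/7 = 106690/7 + I*sqrt(935)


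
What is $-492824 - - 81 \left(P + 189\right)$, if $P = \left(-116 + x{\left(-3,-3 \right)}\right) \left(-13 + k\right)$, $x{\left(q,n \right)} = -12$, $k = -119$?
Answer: $891061$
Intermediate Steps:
$P = 16896$ ($P = \left(-116 - 12\right) \left(-13 - 119\right) = \left(-128\right) \left(-132\right) = 16896$)
$-492824 - - 81 \left(P + 189\right) = -492824 - - 81 \left(16896 + 189\right) = -492824 - \left(-81\right) 17085 = -492824 - -1383885 = -492824 + 1383885 = 891061$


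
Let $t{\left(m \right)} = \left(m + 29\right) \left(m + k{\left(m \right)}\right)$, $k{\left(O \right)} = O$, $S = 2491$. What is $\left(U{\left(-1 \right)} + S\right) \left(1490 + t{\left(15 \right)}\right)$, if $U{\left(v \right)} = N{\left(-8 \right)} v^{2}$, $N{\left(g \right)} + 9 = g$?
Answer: $6951940$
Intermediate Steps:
$N{\left(g \right)} = -9 + g$
$t{\left(m \right)} = 2 m \left(29 + m\right)$ ($t{\left(m \right)} = \left(m + 29\right) \left(m + m\right) = \left(29 + m\right) 2 m = 2 m \left(29 + m\right)$)
$U{\left(v \right)} = - 17 v^{2}$ ($U{\left(v \right)} = \left(-9 - 8\right) v^{2} = - 17 v^{2}$)
$\left(U{\left(-1 \right)} + S\right) \left(1490 + t{\left(15 \right)}\right) = \left(- 17 \left(-1\right)^{2} + 2491\right) \left(1490 + 2 \cdot 15 \left(29 + 15\right)\right) = \left(\left(-17\right) 1 + 2491\right) \left(1490 + 2 \cdot 15 \cdot 44\right) = \left(-17 + 2491\right) \left(1490 + 1320\right) = 2474 \cdot 2810 = 6951940$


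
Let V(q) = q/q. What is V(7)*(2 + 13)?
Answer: 15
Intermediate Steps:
V(q) = 1
V(7)*(2 + 13) = 1*(2 + 13) = 1*15 = 15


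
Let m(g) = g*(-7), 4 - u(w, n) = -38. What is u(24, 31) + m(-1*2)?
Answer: 56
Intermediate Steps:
u(w, n) = 42 (u(w, n) = 4 - 1*(-38) = 4 + 38 = 42)
m(g) = -7*g
u(24, 31) + m(-1*2) = 42 - (-7)*2 = 42 - 7*(-2) = 42 + 14 = 56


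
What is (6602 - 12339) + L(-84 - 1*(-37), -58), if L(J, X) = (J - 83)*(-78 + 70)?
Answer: -4697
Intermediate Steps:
L(J, X) = 664 - 8*J (L(J, X) = (-83 + J)*(-8) = 664 - 8*J)
(6602 - 12339) + L(-84 - 1*(-37), -58) = (6602 - 12339) + (664 - 8*(-84 - 1*(-37))) = -5737 + (664 - 8*(-84 + 37)) = -5737 + (664 - 8*(-47)) = -5737 + (664 + 376) = -5737 + 1040 = -4697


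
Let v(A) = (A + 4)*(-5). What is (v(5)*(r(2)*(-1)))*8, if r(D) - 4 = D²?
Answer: 2880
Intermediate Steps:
r(D) = 4 + D²
v(A) = -20 - 5*A (v(A) = (4 + A)*(-5) = -20 - 5*A)
(v(5)*(r(2)*(-1)))*8 = ((-20 - 5*5)*((4 + 2²)*(-1)))*8 = ((-20 - 25)*((4 + 4)*(-1)))*8 = -360*(-1)*8 = -45*(-8)*8 = 360*8 = 2880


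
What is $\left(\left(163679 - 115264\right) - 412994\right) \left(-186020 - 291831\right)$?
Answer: $174214439729$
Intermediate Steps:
$\left(\left(163679 - 115264\right) - 412994\right) \left(-186020 - 291831\right) = \left(\left(163679 - 115264\right) - 412994\right) \left(-477851\right) = \left(48415 - 412994\right) \left(-477851\right) = \left(-364579\right) \left(-477851\right) = 174214439729$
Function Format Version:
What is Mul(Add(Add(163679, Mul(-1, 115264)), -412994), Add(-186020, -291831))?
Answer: 174214439729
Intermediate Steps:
Mul(Add(Add(163679, Mul(-1, 115264)), -412994), Add(-186020, -291831)) = Mul(Add(Add(163679, -115264), -412994), -477851) = Mul(Add(48415, -412994), -477851) = Mul(-364579, -477851) = 174214439729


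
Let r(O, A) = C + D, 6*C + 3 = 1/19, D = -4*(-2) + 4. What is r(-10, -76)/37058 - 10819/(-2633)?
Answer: 11427382931/2780850849 ≈ 4.1093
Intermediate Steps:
D = 12 (D = 8 + 4 = 12)
C = -28/57 (C = -½ + (⅙)/19 = -½ + (⅙)*(1/19) = -½ + 1/114 = -28/57 ≈ -0.49123)
r(O, A) = 656/57 (r(O, A) = -28/57 + 12 = 656/57)
r(-10, -76)/37058 - 10819/(-2633) = (656/57)/37058 - 10819/(-2633) = (656/57)*(1/37058) - 10819*(-1/2633) = 328/1056153 + 10819/2633 = 11427382931/2780850849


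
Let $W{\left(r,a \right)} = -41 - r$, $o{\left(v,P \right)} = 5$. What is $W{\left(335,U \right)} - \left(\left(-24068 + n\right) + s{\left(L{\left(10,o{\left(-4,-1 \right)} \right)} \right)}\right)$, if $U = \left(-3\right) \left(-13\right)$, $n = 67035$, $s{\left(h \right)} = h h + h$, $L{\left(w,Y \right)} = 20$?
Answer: $-43763$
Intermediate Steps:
$s{\left(h \right)} = h + h^{2}$ ($s{\left(h \right)} = h^{2} + h = h + h^{2}$)
$U = 39$
$W{\left(335,U \right)} - \left(\left(-24068 + n\right) + s{\left(L{\left(10,o{\left(-4,-1 \right)} \right)} \right)}\right) = \left(-41 - 335\right) - \left(\left(-24068 + 67035\right) + 20 \left(1 + 20\right)\right) = \left(-41 - 335\right) - \left(42967 + 20 \cdot 21\right) = -376 - \left(42967 + 420\right) = -376 - 43387 = -43763$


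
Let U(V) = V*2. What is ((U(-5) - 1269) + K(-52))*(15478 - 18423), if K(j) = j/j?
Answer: 3763710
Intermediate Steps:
U(V) = 2*V
K(j) = 1
((U(-5) - 1269) + K(-52))*(15478 - 18423) = ((2*(-5) - 1269) + 1)*(15478 - 18423) = ((-10 - 1269) + 1)*(-2945) = (-1279 + 1)*(-2945) = -1278*(-2945) = 3763710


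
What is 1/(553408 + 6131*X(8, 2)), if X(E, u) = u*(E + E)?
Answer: 1/749600 ≈ 1.3340e-6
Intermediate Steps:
X(E, u) = 2*E*u (X(E, u) = u*(2*E) = 2*E*u)
1/(553408 + 6131*X(8, 2)) = 1/(553408 + 6131*(2*8*2)) = 1/(553408 + 6131*32) = 1/(553408 + 196192) = 1/749600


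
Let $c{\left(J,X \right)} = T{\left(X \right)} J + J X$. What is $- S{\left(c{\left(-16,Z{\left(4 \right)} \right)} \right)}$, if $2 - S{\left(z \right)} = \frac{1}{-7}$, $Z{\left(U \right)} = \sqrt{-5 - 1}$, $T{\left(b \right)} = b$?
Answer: $- \frac{15}{7} \approx -2.1429$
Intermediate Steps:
$Z{\left(U \right)} = i \sqrt{6}$ ($Z{\left(U \right)} = \sqrt{-6} = i \sqrt{6}$)
$c{\left(J,X \right)} = 2 J X$ ($c{\left(J,X \right)} = X J + J X = J X + J X = 2 J X$)
$S{\left(z \right)} = \frac{15}{7}$ ($S{\left(z \right)} = 2 - \frac{1}{-7} = 2 - - \frac{1}{7} = 2 + \frac{1}{7} = \frac{15}{7}$)
$- S{\left(c{\left(-16,Z{\left(4 \right)} \right)} \right)} = \left(-1\right) \frac{15}{7} = - \frac{15}{7}$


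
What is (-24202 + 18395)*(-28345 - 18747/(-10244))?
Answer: 1686047543431/10244 ≈ 1.6459e+8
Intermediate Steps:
(-24202 + 18395)*(-28345 - 18747/(-10244)) = -5807*(-28345 - 18747*(-1/10244)) = -5807*(-28345 + 18747/10244) = -5807*(-290347433/10244) = 1686047543431/10244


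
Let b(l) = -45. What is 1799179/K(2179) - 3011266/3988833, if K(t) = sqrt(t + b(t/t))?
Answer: -3011266/3988833 + 1799179*sqrt(2134)/2134 ≈ 38947.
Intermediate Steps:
K(t) = sqrt(-45 + t) (K(t) = sqrt(t - 45) = sqrt(-45 + t))
1799179/K(2179) - 3011266/3988833 = 1799179/(sqrt(-45 + 2179)) - 3011266/3988833 = 1799179/(sqrt(2134)) - 3011266*1/3988833 = 1799179*(sqrt(2134)/2134) - 3011266/3988833 = 1799179*sqrt(2134)/2134 - 3011266/3988833 = -3011266/3988833 + 1799179*sqrt(2134)/2134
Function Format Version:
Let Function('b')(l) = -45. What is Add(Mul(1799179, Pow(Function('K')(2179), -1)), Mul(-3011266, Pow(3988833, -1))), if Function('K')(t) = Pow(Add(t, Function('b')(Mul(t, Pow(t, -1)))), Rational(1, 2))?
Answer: Add(Rational(-3011266, 3988833), Mul(Rational(1799179, 2134), Pow(2134, Rational(1, 2)))) ≈ 38947.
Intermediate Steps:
Function('K')(t) = Pow(Add(-45, t), Rational(1, 2)) (Function('K')(t) = Pow(Add(t, -45), Rational(1, 2)) = Pow(Add(-45, t), Rational(1, 2)))
Add(Mul(1799179, Pow(Function('K')(2179), -1)), Mul(-3011266, Pow(3988833, -1))) = Add(Mul(1799179, Pow(Pow(Add(-45, 2179), Rational(1, 2)), -1)), Mul(-3011266, Pow(3988833, -1))) = Add(Mul(1799179, Pow(Pow(2134, Rational(1, 2)), -1)), Mul(-3011266, Rational(1, 3988833))) = Add(Mul(1799179, Mul(Rational(1, 2134), Pow(2134, Rational(1, 2)))), Rational(-3011266, 3988833)) = Add(Mul(Rational(1799179, 2134), Pow(2134, Rational(1, 2))), Rational(-3011266, 3988833)) = Add(Rational(-3011266, 3988833), Mul(Rational(1799179, 2134), Pow(2134, Rational(1, 2))))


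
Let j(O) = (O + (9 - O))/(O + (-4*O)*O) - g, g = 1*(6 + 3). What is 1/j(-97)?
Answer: -37733/339606 ≈ -0.11111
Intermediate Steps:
g = 9 (g = 1*9 = 9)
j(O) = -9 + 9/(O - 4*O²) (j(O) = (O + (9 - O))/(O + (-4*O)*O) - 1*9 = 9/(O - 4*O²) - 9 = -9 + 9/(O - 4*O²))
1/j(-97) = 1/(9*(-1 - 97 - 4*(-97)²)/(-97*(-1 + 4*(-97)))) = 1/(9*(-1/97)*(-1 - 97 - 4*9409)/(-1 - 388)) = 1/(9*(-1/97)*(-1 - 97 - 37636)/(-389)) = 1/(9*(-1/97)*(-1/389)*(-37734)) = 1/(-339606/37733) = -37733/339606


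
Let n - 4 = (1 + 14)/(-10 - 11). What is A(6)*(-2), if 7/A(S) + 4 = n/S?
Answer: 588/145 ≈ 4.0552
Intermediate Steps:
n = 23/7 (n = 4 + (1 + 14)/(-10 - 11) = 4 + 15/(-21) = 4 + 15*(-1/21) = 4 - 5/7 = 23/7 ≈ 3.2857)
A(S) = 7/(-4 + 23/(7*S))
A(6)*(-2) = -49*6/(-23 + 28*6)*(-2) = -49*6/(-23 + 168)*(-2) = -49*6/145*(-2) = -49*6*1/145*(-2) = -294/145*(-2) = 588/145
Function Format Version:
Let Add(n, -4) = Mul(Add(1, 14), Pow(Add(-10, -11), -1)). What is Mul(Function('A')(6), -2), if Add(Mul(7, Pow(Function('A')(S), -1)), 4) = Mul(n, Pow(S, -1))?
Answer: Rational(588, 145) ≈ 4.0552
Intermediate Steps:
n = Rational(23, 7) (n = Add(4, Mul(Add(1, 14), Pow(Add(-10, -11), -1))) = Add(4, Mul(15, Pow(-21, -1))) = Add(4, Mul(15, Rational(-1, 21))) = Add(4, Rational(-5, 7)) = Rational(23, 7) ≈ 3.2857)
Function('A')(S) = Mul(7, Pow(Add(-4, Mul(Rational(23, 7), Pow(S, -1))), -1))
Mul(Function('A')(6), -2) = Mul(Mul(-49, 6, Pow(Add(-23, Mul(28, 6)), -1)), -2) = Mul(Mul(-49, 6, Pow(Add(-23, 168), -1)), -2) = Mul(Mul(-49, 6, Pow(145, -1)), -2) = Mul(Mul(-49, 6, Rational(1, 145)), -2) = Mul(Rational(-294, 145), -2) = Rational(588, 145)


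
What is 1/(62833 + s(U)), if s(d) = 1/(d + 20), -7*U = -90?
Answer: 230/14451597 ≈ 1.5915e-5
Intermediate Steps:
U = 90/7 (U = -1/7*(-90) = 90/7 ≈ 12.857)
s(d) = 1/(20 + d)
1/(62833 + s(U)) = 1/(62833 + 1/(20 + 90/7)) = 1/(62833 + 1/(230/7)) = 1/(62833 + 7/230) = 1/(14451597/230) = 230/14451597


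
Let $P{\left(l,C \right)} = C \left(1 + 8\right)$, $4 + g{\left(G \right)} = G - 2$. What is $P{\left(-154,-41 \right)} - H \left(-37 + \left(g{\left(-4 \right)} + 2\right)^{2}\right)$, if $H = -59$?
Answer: $1224$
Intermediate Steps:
$g{\left(G \right)} = -6 + G$ ($g{\left(G \right)} = -4 + \left(G - 2\right) = -4 + \left(-2 + G\right) = -6 + G$)
$P{\left(l,C \right)} = 9 C$ ($P{\left(l,C \right)} = C 9 = 9 C$)
$P{\left(-154,-41 \right)} - H \left(-37 + \left(g{\left(-4 \right)} + 2\right)^{2}\right) = 9 \left(-41\right) - - 59 \left(-37 + \left(\left(-6 - 4\right) + 2\right)^{2}\right) = -369 - - 59 \left(-37 + \left(-10 + 2\right)^{2}\right) = -369 - - 59 \left(-37 + \left(-8\right)^{2}\right) = -369 - - 59 \left(-37 + 64\right) = -369 - \left(-59\right) 27 = -369 - -1593 = -369 + 1593 = 1224$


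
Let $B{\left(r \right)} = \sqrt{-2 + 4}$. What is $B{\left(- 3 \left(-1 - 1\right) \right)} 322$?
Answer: $322 \sqrt{2} \approx 455.38$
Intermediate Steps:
$B{\left(r \right)} = \sqrt{2}$
$B{\left(- 3 \left(-1 - 1\right) \right)} 322 = \sqrt{2} \cdot 322 = 322 \sqrt{2}$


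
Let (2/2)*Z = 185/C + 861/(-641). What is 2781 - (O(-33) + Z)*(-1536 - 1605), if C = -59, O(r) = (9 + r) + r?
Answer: -7197860808/37819 ≈ -1.9032e+5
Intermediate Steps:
O(r) = 9 + 2*r
Z = -169384/37819 (Z = 185/(-59) + 861/(-641) = 185*(-1/59) + 861*(-1/641) = -185/59 - 861/641 = -169384/37819 ≈ -4.4788)
2781 - (O(-33) + Z)*(-1536 - 1605) = 2781 - ((9 + 2*(-33)) - 169384/37819)*(-1536 - 1605) = 2781 - ((9 - 66) - 169384/37819)*(-3141) = 2781 - (-57 - 169384/37819)*(-3141) = 2781 - (-2325067)*(-3141)/37819 = 2781 - 1*7303035447/37819 = 2781 - 7303035447/37819 = -7197860808/37819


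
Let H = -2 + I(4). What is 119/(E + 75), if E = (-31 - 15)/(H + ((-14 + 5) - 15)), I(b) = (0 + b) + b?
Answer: 1071/698 ≈ 1.5344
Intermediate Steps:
I(b) = 2*b (I(b) = b + b = 2*b)
H = 6 (H = -2 + 2*4 = -2 + 8 = 6)
E = 23/9 (E = (-31 - 15)/(6 + ((-14 + 5) - 15)) = -46/(6 + (-9 - 15)) = -46/(6 - 24) = -46/(-18) = -46*(-1/18) = 23/9 ≈ 2.5556)
119/(E + 75) = 119/(23/9 + 75) = 119/(698/9) = 119*(9/698) = 1071/698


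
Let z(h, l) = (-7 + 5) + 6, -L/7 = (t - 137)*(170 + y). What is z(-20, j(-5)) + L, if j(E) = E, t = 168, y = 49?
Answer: -47519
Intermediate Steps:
L = -47523 (L = -7*(168 - 137)*(170 + 49) = -217*219 = -7*6789 = -47523)
z(h, l) = 4 (z(h, l) = -2 + 6 = 4)
z(-20, j(-5)) + L = 4 - 47523 = -47519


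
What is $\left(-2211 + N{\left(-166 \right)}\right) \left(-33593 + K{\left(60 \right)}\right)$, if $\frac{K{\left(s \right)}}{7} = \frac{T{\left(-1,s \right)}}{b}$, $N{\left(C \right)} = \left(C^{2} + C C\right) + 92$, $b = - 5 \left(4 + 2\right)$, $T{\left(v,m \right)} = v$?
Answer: $- \frac{53405444519}{30} \approx -1.7802 \cdot 10^{9}$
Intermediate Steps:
$b = -30$ ($b = \left(-5\right) 6 = -30$)
$N{\left(C \right)} = 92 + 2 C^{2}$ ($N{\left(C \right)} = \left(C^{2} + C^{2}\right) + 92 = 2 C^{2} + 92 = 92 + 2 C^{2}$)
$K{\left(s \right)} = \frac{7}{30}$ ($K{\left(s \right)} = 7 \left(- \frac{1}{-30}\right) = 7 \left(\left(-1\right) \left(- \frac{1}{30}\right)\right) = 7 \cdot \frac{1}{30} = \frac{7}{30}$)
$\left(-2211 + N{\left(-166 \right)}\right) \left(-33593 + K{\left(60 \right)}\right) = \left(-2211 + \left(92 + 2 \left(-166\right)^{2}\right)\right) \left(-33593 + \frac{7}{30}\right) = \left(-2211 + \left(92 + 2 \cdot 27556\right)\right) \left(- \frac{1007783}{30}\right) = \left(-2211 + \left(92 + 55112\right)\right) \left(- \frac{1007783}{30}\right) = \left(-2211 + 55204\right) \left(- \frac{1007783}{30}\right) = 52993 \left(- \frac{1007783}{30}\right) = - \frac{53405444519}{30}$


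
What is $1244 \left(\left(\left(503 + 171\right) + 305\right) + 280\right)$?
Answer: $1566196$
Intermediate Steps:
$1244 \left(\left(\left(503 + 171\right) + 305\right) + 280\right) = 1244 \left(\left(674 + 305\right) + 280\right) = 1244 \left(979 + 280\right) = 1244 \cdot 1259 = 1566196$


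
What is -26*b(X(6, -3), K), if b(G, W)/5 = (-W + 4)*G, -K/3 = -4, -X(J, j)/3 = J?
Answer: -18720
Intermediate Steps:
X(J, j) = -3*J
K = 12 (K = -3*(-4) = 12)
b(G, W) = 5*G*(4 - W) (b(G, W) = 5*((-W + 4)*G) = 5*((4 - W)*G) = 5*(G*(4 - W)) = 5*G*(4 - W))
-26*b(X(6, -3), K) = -130*(-3*6)*(4 - 1*12) = -130*(-18)*(4 - 12) = -130*(-18)*(-8) = -26*720 = -18720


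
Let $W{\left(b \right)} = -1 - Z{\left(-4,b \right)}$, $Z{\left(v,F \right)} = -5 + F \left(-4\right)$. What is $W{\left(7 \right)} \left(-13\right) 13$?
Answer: $-5408$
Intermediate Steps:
$Z{\left(v,F \right)} = -5 - 4 F$
$W{\left(b \right)} = 4 + 4 b$ ($W{\left(b \right)} = -1 - \left(-5 - 4 b\right) = -1 + \left(5 + 4 b\right) = 4 + 4 b$)
$W{\left(7 \right)} \left(-13\right) 13 = \left(4 + 4 \cdot 7\right) \left(-13\right) 13 = \left(4 + 28\right) \left(-13\right) 13 = 32 \left(-13\right) 13 = \left(-416\right) 13 = -5408$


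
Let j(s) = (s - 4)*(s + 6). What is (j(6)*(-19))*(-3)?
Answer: 1368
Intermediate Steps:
j(s) = (-4 + s)*(6 + s)
(j(6)*(-19))*(-3) = ((-24 + 6**2 + 2*6)*(-19))*(-3) = ((-24 + 36 + 12)*(-19))*(-3) = (24*(-19))*(-3) = -456*(-3) = 1368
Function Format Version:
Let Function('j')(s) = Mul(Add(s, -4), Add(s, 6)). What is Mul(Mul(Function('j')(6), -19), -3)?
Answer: 1368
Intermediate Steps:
Function('j')(s) = Mul(Add(-4, s), Add(6, s))
Mul(Mul(Function('j')(6), -19), -3) = Mul(Mul(Add(-24, Pow(6, 2), Mul(2, 6)), -19), -3) = Mul(Mul(Add(-24, 36, 12), -19), -3) = Mul(Mul(24, -19), -3) = Mul(-456, -3) = 1368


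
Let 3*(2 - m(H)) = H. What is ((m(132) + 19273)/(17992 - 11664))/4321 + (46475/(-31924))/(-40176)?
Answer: 3242006103493/4383739587334464 ≈ 0.00073955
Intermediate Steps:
m(H) = 2 - H/3
((m(132) + 19273)/(17992 - 11664))/4321 + (46475/(-31924))/(-40176) = (((2 - 1/3*132) + 19273)/(17992 - 11664))/4321 + (46475/(-31924))/(-40176) = (((2 - 44) + 19273)/6328)*(1/4321) + (46475*(-1/31924))*(-1/40176) = ((-42 + 19273)*(1/6328))*(1/4321) - 46475/31924*(-1/40176) = (19231*(1/6328))*(1/4321) + 46475/1282578624 = (19231/6328)*(1/4321) + 46475/1282578624 = 19231/27343288 + 46475/1282578624 = 3242006103493/4383739587334464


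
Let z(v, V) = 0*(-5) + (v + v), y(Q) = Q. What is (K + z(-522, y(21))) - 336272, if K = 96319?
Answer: -240997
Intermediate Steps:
z(v, V) = 2*v (z(v, V) = 0 + 2*v = 2*v)
(K + z(-522, y(21))) - 336272 = (96319 + 2*(-522)) - 336272 = (96319 - 1044) - 336272 = 95275 - 336272 = -240997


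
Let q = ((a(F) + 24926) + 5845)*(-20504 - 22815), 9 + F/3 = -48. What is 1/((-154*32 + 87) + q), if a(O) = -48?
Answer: -1/1330894478 ≈ -7.5137e-10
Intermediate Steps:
F = -171 (F = -27 + 3*(-48) = -27 - 144 = -171)
q = -1330889637 (q = ((-48 + 24926) + 5845)*(-20504 - 22815) = (24878 + 5845)*(-43319) = 30723*(-43319) = -1330889637)
1/((-154*32 + 87) + q) = 1/((-154*32 + 87) - 1330889637) = 1/((-4928 + 87) - 1330889637) = 1/(-4841 - 1330889637) = 1/(-1330894478) = -1/1330894478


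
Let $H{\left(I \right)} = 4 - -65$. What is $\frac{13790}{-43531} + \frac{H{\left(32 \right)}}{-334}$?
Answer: $- \frac{7609499}{14539354} \approx -0.52337$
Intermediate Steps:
$H{\left(I \right)} = 69$ ($H{\left(I \right)} = 4 + 65 = 69$)
$\frac{13790}{-43531} + \frac{H{\left(32 \right)}}{-334} = \frac{13790}{-43531} + \frac{69}{-334} = 13790 \left(- \frac{1}{43531}\right) + 69 \left(- \frac{1}{334}\right) = - \frac{13790}{43531} - \frac{69}{334} = - \frac{7609499}{14539354}$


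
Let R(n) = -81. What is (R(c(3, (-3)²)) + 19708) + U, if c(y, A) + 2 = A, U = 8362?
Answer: 27989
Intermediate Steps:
c(y, A) = -2 + A
(R(c(3, (-3)²)) + 19708) + U = (-81 + 19708) + 8362 = 19627 + 8362 = 27989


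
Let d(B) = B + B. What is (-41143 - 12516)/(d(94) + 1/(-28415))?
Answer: -1524720485/5342019 ≈ -285.42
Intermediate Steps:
d(B) = 2*B
(-41143 - 12516)/(d(94) + 1/(-28415)) = (-41143 - 12516)/(2*94 + 1/(-28415)) = -53659/(188 - 1/28415) = -53659/5342019/28415 = -53659*28415/5342019 = -1524720485/5342019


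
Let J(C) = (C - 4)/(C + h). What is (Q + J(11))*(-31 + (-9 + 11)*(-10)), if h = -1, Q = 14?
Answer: -7497/10 ≈ -749.70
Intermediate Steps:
J(C) = (-4 + C)/(-1 + C) (J(C) = (C - 4)/(C - 1) = (-4 + C)/(-1 + C))
(Q + J(11))*(-31 + (-9 + 11)*(-10)) = (14 + (-4 + 11)/(-1 + 11))*(-31 + (-9 + 11)*(-10)) = (14 + 7/10)*(-31 + 2*(-10)) = (14 + (1/10)*7)*(-31 - 20) = (14 + 7/10)*(-51) = (147/10)*(-51) = -7497/10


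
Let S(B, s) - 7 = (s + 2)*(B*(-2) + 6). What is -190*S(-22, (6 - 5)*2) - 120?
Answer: -39450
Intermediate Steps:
S(B, s) = 7 + (2 + s)*(6 - 2*B) (S(B, s) = 7 + (s + 2)*(B*(-2) + 6) = 7 + (2 + s)*(-2*B + 6) = 7 + (2 + s)*(6 - 2*B))
-190*S(-22, (6 - 5)*2) - 120 = -190*(19 - 4*(-22) + 6*((6 - 5)*2) - 2*(-22)*(6 - 5)*2) - 120 = -190*(19 + 88 + 6*(1*2) - 2*(-22)*1*2) - 120 = -190*(19 + 88 + 6*2 - 2*(-22)*2) - 120 = -190*(19 + 88 + 12 + 88) - 120 = -190*207 - 120 = -39330 - 120 = -39450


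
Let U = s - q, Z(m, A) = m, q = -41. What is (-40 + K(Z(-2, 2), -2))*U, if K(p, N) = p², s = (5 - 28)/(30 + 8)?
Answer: -27630/19 ≈ -1454.2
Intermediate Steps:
s = -23/38 ≈ -0.60526
U = 1535/38 (U = -23/38 - 1*(-41) = -23/38 + 41 = 1535/38 ≈ 40.395)
(-40 + K(Z(-2, 2), -2))*U = (-40 + (-2)²)*(1535/38) = (-40 + 4)*(1535/38) = -36*1535/38 = -27630/19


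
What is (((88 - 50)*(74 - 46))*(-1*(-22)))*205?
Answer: 4798640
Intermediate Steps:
(((88 - 50)*(74 - 46))*(-1*(-22)))*205 = ((38*28)*22)*205 = (1064*22)*205 = 23408*205 = 4798640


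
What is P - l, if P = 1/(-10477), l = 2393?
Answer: -25071462/10477 ≈ -2393.0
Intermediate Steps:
P = -1/10477 ≈ -9.5447e-5
P - l = -1/10477 - 1*2393 = -1/10477 - 2393 = -25071462/10477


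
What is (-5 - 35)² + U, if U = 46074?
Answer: 47674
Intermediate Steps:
(-5 - 35)² + U = (-5 - 35)² + 46074 = (-40)² + 46074 = 1600 + 46074 = 47674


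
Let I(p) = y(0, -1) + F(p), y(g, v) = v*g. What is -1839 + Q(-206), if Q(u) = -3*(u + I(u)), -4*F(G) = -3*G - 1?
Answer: -3033/4 ≈ -758.25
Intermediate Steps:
F(G) = ¼ + 3*G/4 (F(G) = -(-3*G - 1)/4 = -(-1 - 3*G)/4 = ¼ + 3*G/4)
y(g, v) = g*v
I(p) = ¼ + 3*p/4 (I(p) = 0*(-1) + (¼ + 3*p/4) = 0 + (¼ + 3*p/4) = ¼ + 3*p/4)
Q(u) = -¾ - 21*u/4 (Q(u) = -3*(u + (¼ + 3*u/4)) = -3*(¼ + 7*u/4) = -¾ - 21*u/4)
-1839 + Q(-206) = -1839 + (-¾ - 21/4*(-206)) = -1839 + (-¾ + 2163/2) = -1839 + 4323/4 = -3033/4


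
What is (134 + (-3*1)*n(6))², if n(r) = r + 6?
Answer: 9604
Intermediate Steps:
n(r) = 6 + r
(134 + (-3*1)*n(6))² = (134 + (-3*1)*(6 + 6))² = (134 - 3*12)² = (134 - 36)² = 98² = 9604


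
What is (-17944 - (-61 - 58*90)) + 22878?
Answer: 10215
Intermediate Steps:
(-17944 - (-61 - 58*90)) + 22878 = (-17944 - (-61 - 5220)) + 22878 = (-17944 - 1*(-5281)) + 22878 = (-17944 + 5281) + 22878 = -12663 + 22878 = 10215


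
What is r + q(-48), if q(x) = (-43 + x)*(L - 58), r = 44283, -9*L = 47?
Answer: 450326/9 ≈ 50036.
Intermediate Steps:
L = -47/9 (L = -⅑*47 = -47/9 ≈ -5.2222)
q(x) = 24467/9 - 569*x/9 (q(x) = (-43 + x)*(-47/9 - 58) = (-43 + x)*(-569/9) = 24467/9 - 569*x/9)
r + q(-48) = 44283 + (24467/9 - 569/9*(-48)) = 44283 + (24467/9 + 9104/3) = 44283 + 51779/9 = 450326/9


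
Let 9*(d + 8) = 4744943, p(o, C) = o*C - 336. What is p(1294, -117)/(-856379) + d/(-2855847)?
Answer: -163446083827/22011186582117 ≈ -0.0074256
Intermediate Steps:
p(o, C) = -336 + C*o (p(o, C) = C*o - 336 = -336 + C*o)
d = 4744871/9 (d = -8 + (⅑)*4744943 = -8 + 4744943/9 = 4744871/9 ≈ 5.2721e+5)
p(1294, -117)/(-856379) + d/(-2855847) = (-336 - 117*1294)/(-856379) + (4744871/9)/(-2855847) = (-336 - 151398)*(-1/856379) + (4744871/9)*(-1/2855847) = -151734*(-1/856379) - 4744871/25702623 = 151734/856379 - 4744871/25702623 = -163446083827/22011186582117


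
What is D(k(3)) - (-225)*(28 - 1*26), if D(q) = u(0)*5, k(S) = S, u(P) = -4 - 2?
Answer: 420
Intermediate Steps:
u(P) = -6
D(q) = -30 (D(q) = -6*5 = -30)
D(k(3)) - (-225)*(28 - 1*26) = -30 - (-225)*(28 - 1*26) = -30 - (-225)*(28 - 26) = -30 - (-225)*2 = -30 - 1*(-450) = -30 + 450 = 420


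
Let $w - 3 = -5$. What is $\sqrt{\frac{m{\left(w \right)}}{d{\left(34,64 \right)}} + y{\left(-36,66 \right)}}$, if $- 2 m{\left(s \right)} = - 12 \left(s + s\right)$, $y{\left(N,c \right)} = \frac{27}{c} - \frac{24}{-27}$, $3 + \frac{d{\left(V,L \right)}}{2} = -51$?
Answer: $\frac{\sqrt{6622}}{66} \approx 1.233$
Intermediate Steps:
$w = -2$ ($w = 3 - 5 = -2$)
$d{\left(V,L \right)} = -108$ ($d{\left(V,L \right)} = -6 + 2 \left(-51\right) = -6 - 102 = -108$)
$y{\left(N,c \right)} = \frac{8}{9} + \frac{27}{c}$ ($y{\left(N,c \right)} = \frac{27}{c} - - \frac{8}{9} = \frac{27}{c} + \frac{8}{9} = \frac{8}{9} + \frac{27}{c}$)
$m{\left(s \right)} = 12 s$ ($m{\left(s \right)} = - \frac{\left(-12\right) \left(s + s\right)}{2} = - \frac{\left(-12\right) 2 s}{2} = - \frac{\left(-24\right) s}{2} = 12 s$)
$\sqrt{\frac{m{\left(w \right)}}{d{\left(34,64 \right)}} + y{\left(-36,66 \right)}} = \sqrt{\frac{12 \left(-2\right)}{-108} + \left(\frac{8}{9} + \frac{27}{66}\right)} = \sqrt{\left(-24\right) \left(- \frac{1}{108}\right) + \left(\frac{8}{9} + 27 \cdot \frac{1}{66}\right)} = \sqrt{\frac{2}{9} + \left(\frac{8}{9} + \frac{9}{22}\right)} = \sqrt{\frac{2}{9} + \frac{257}{198}} = \sqrt{\frac{301}{198}} = \frac{\sqrt{6622}}{66}$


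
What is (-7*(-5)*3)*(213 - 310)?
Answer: -10185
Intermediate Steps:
(-7*(-5)*3)*(213 - 310) = (35*3)*(-97) = 105*(-97) = -10185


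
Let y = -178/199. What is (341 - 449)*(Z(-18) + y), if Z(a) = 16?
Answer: -324648/199 ≈ -1631.4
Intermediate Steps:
y = -178/199 (y = -178*1/199 = -178/199 ≈ -0.89447)
(341 - 449)*(Z(-18) + y) = (341 - 449)*(16 - 178/199) = -108*3006/199 = -324648/199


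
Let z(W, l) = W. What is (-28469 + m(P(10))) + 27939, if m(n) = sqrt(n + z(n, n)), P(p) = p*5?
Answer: -520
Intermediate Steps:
P(p) = 5*p
m(n) = sqrt(2)*sqrt(n) (m(n) = sqrt(n + n) = sqrt(2*n) = sqrt(2)*sqrt(n))
(-28469 + m(P(10))) + 27939 = (-28469 + sqrt(2)*sqrt(5*10)) + 27939 = (-28469 + sqrt(2)*sqrt(50)) + 27939 = (-28469 + sqrt(2)*(5*sqrt(2))) + 27939 = (-28469 + 10) + 27939 = -28459 + 27939 = -520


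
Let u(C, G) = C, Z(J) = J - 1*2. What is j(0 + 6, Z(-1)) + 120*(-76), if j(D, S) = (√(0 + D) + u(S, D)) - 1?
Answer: -9124 + √6 ≈ -9121.5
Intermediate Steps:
Z(J) = -2 + J (Z(J) = J - 2 = -2 + J)
j(D, S) = -1 + S + √D (j(D, S) = (√(0 + D) + S) - 1 = (√D + S) - 1 = (S + √D) - 1 = -1 + S + √D)
j(0 + 6, Z(-1)) + 120*(-76) = (-1 + (-2 - 1) + √(0 + 6)) + 120*(-76) = (-1 - 3 + √6) - 9120 = (-4 + √6) - 9120 = -9124 + √6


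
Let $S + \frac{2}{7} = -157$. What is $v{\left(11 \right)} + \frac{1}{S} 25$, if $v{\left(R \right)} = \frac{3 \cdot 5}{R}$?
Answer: $\frac{14590}{12111} \approx 1.2047$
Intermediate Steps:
$S = - \frac{1101}{7}$ ($S = - \frac{2}{7} - 157 = - \frac{1101}{7} \approx -157.29$)
$v{\left(R \right)} = \frac{15}{R}$
$v{\left(11 \right)} + \frac{1}{S} 25 = \frac{15}{11} + \frac{1}{- \frac{1101}{7}} \cdot 25 = 15 \cdot \frac{1}{11} - \frac{175}{1101} = \frac{15}{11} - \frac{175}{1101} = \frac{14590}{12111}$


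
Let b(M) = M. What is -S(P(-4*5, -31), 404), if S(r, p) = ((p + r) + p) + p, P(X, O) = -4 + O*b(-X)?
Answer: -588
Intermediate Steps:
P(X, O) = -4 - O*X (P(X, O) = -4 + O*(-X) = -4 - O*X)
S(r, p) = r + 3*p (S(r, p) = (r + 2*p) + p = r + 3*p)
-S(P(-4*5, -31), 404) = -((-4 - 1*(-31)*(-4*5)) + 3*404) = -((-4 - 1*(-31)*(-20)) + 1212) = -((-4 - 620) + 1212) = -(-624 + 1212) = -1*588 = -588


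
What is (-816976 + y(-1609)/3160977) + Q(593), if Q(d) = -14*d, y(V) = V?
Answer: -2608684778215/3160977 ≈ -8.2528e+5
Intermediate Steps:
(-816976 + y(-1609)/3160977) + Q(593) = (-816976 - 1609/3160977) - 14*593 = (-816976 - 1609*1/3160977) - 8302 = (-816976 - 1609/3160977) - 8302 = -2582442347161/3160977 - 8302 = -2608684778215/3160977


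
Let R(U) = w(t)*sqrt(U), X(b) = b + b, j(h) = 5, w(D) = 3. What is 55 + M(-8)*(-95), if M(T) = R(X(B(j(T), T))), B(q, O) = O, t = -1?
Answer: 55 - 1140*I ≈ 55.0 - 1140.0*I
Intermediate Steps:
X(b) = 2*b
R(U) = 3*sqrt(U)
M(T) = 3*sqrt(2)*sqrt(T) (M(T) = 3*sqrt(2*T) = 3*(sqrt(2)*sqrt(T)) = 3*sqrt(2)*sqrt(T))
55 + M(-8)*(-95) = 55 + (3*sqrt(2)*sqrt(-8))*(-95) = 55 + (3*sqrt(2)*(2*I*sqrt(2)))*(-95) = 55 + (12*I)*(-95) = 55 - 1140*I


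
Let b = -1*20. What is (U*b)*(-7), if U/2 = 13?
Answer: 3640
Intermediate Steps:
U = 26 (U = 2*13 = 26)
b = -20
(U*b)*(-7) = (26*(-20))*(-7) = -520*(-7) = 3640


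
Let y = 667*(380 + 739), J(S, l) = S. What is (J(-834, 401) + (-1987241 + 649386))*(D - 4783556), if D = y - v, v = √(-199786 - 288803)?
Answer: 5404532473087 + 1338689*I*√488589 ≈ 5.4045e+12 + 9.3573e+8*I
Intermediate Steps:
v = I*√488589 (v = √(-488589) = I*√488589 ≈ 698.99*I)
y = 746373 (y = 667*1119 = 746373)
D = 746373 - I*√488589 ≈ 7.4637e+5 - 698.99*I
(J(-834, 401) + (-1987241 + 649386))*(D - 4783556) = (-834 + (-1987241 + 649386))*((746373 - I*√488589) - 4783556) = (-834 - 1337855)*(-4037183 - I*√488589) = -1338689*(-4037183 - I*√488589) = 5404532473087 + 1338689*I*√488589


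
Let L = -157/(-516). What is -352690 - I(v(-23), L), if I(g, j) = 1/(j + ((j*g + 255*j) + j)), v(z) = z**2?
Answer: -7253775316/20567 ≈ -3.5269e+5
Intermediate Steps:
L = 157/516 (L = -157*(-1/516) = 157/516 ≈ 0.30426)
I(g, j) = 1/(257*j + g*j) (I(g, j) = 1/(j + ((g*j + 255*j) + j)) = 1/(j + ((255*j + g*j) + j)) = 1/(j + (256*j + g*j)) = 1/(257*j + g*j))
-352690 - I(v(-23), L) = -352690 - 1/(157/516*(257 + (-23)**2)) = -352690 - 516/(157*(257 + 529)) = -352690 - 516/(157*786) = -352690 - 1*86/20567 = -352690 - 86/20567 = -7253775316/20567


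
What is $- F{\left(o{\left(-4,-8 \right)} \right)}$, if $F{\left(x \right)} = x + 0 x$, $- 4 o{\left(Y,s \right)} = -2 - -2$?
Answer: $0$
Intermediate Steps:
$o{\left(Y,s \right)} = 0$ ($o{\left(Y,s \right)} = - \frac{-2 - -2}{4} = - \frac{-2 + 2}{4} = \left(- \frac{1}{4}\right) 0 = 0$)
$F{\left(x \right)} = x$ ($F{\left(x \right)} = x + 0 = x$)
$- F{\left(o{\left(-4,-8 \right)} \right)} = \left(-1\right) 0 = 0$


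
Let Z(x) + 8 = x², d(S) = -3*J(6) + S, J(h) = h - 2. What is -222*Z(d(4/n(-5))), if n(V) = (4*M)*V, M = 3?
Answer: -2291114/75 ≈ -30548.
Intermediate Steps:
J(h) = -2 + h
n(V) = 12*V (n(V) = (4*3)*V = 12*V)
d(S) = -12 + S (d(S) = -3*(-2 + 6) + S = -3*4 + S = -12 + S)
Z(x) = -8 + x²
-222*Z(d(4/n(-5))) = -222*(-8 + (-12 + 4/((12*(-5))))²) = -222*(-8 + (-12 + 4/(-60))²) = -222*(-8 + (-12 + 4*(-1/60))²) = -222*(-8 + (-12 - 1/15)²) = -222*(-8 + (-181/15)²) = -222*(-8 + 32761/225) = -222*30961/225 = -2291114/75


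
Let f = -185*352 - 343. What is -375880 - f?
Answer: -310417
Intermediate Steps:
f = -65463 (f = -65120 - 343 = -65463)
-375880 - f = -375880 - 1*(-65463) = -375880 + 65463 = -310417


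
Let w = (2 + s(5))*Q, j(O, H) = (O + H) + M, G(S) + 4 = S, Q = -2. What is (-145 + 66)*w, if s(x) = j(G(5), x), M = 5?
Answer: 2054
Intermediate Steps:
G(S) = -4 + S
j(O, H) = 5 + H + O (j(O, H) = (O + H) + 5 = (H + O) + 5 = 5 + H + O)
s(x) = 6 + x (s(x) = 5 + x + (-4 + 5) = 5 + x + 1 = 6 + x)
w = -26 (w = (2 + (6 + 5))*(-2) = (2 + 11)*(-2) = 13*(-2) = -26)
(-145 + 66)*w = (-145 + 66)*(-26) = -79*(-26) = 2054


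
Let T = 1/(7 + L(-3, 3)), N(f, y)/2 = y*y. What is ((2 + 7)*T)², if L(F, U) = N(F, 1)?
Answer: 1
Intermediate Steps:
N(f, y) = 2*y² (N(f, y) = 2*(y*y) = 2*y²)
L(F, U) = 2 (L(F, U) = 2*1² = 2*1 = 2)
T = ⅑ (T = 1/(7 + 2) = 1/9 = ⅑ ≈ 0.11111)
((2 + 7)*T)² = ((2 + 7)*(⅑))² = (9*(⅑))² = 1² = 1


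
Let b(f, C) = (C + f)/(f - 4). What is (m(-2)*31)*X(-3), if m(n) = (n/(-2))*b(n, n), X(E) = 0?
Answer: 0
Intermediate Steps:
b(f, C) = (C + f)/(-4 + f)
m(n) = -n²/(-4 + n) (m(n) = (n/(-2))*((n + n)/(-4 + n)) = (n*(-½))*((2*n)/(-4 + n)) = (-n/2)*(2*n/(-4 + n)) = -n²/(-4 + n))
(m(-2)*31)*X(-3) = (-1*(-2)²/(-4 - 2)*31)*0 = (-1*4/(-6)*31)*0 = (-1*4*(-⅙)*31)*0 = ((⅔)*31)*0 = (62/3)*0 = 0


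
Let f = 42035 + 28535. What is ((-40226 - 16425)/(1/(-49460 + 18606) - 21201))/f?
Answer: 873954977/23081176586675 ≈ 3.7864e-5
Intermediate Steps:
f = 70570
((-40226 - 16425)/(1/(-49460 + 18606) - 21201))/f = ((-40226 - 16425)/(1/(-49460 + 18606) - 21201))/70570 = -56651/(1/(-30854) - 21201)*(1/70570) = -56651/(-1/30854 - 21201)*(1/70570) = -56651/(-654135655/30854)*(1/70570) = -56651*(-30854/654135655)*(1/70570) = (1747909954/654135655)*(1/70570) = 873954977/23081176586675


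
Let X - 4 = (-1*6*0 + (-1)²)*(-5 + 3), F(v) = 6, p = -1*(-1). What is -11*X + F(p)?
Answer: -16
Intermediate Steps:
p = 1
X = 2 (X = 4 + (-1*6*0 + (-1)²)*(-5 + 3) = 4 + (-6*0 + 1)*(-2) = 4 + (0 + 1)*(-2) = 4 + 1*(-2) = 4 - 2 = 2)
-11*X + F(p) = -11*2 + 6 = -22 + 6 = -16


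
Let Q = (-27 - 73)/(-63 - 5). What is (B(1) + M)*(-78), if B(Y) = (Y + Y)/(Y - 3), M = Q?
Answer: -624/17 ≈ -36.706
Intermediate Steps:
Q = 25/17 (Q = -100/(-68) = -100*(-1/68) = 25/17 ≈ 1.4706)
M = 25/17 ≈ 1.4706
B(Y) = 2*Y/(-3 + Y) (B(Y) = (2*Y)/(-3 + Y) = 2*Y/(-3 + Y))
(B(1) + M)*(-78) = (2*1/(-3 + 1) + 25/17)*(-78) = (2*1/(-2) + 25/17)*(-78) = (2*1*(-½) + 25/17)*(-78) = (-1 + 25/17)*(-78) = (8/17)*(-78) = -624/17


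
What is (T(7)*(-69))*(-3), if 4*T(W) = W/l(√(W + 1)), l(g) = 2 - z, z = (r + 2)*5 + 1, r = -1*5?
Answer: 1449/64 ≈ 22.641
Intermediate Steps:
r = -5
z = -14 (z = (-5 + 2)*5 + 1 = -3*5 + 1 = -15 + 1 = -14)
l(g) = 16 (l(g) = 2 - 1*(-14) = 2 + 14 = 16)
T(W) = W/64 (T(W) = (W/16)/4 = W/64)
(T(7)*(-69))*(-3) = (((1/64)*7)*(-69))*(-3) = ((7/64)*(-69))*(-3) = -483/64*(-3) = 1449/64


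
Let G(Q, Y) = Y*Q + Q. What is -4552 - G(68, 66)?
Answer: -9108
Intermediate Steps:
G(Q, Y) = Q + Q*Y (G(Q, Y) = Q*Y + Q = Q + Q*Y)
-4552 - G(68, 66) = -4552 - 68*(1 + 66) = -4552 - 68*67 = -4552 - 1*4556 = -4552 - 4556 = -9108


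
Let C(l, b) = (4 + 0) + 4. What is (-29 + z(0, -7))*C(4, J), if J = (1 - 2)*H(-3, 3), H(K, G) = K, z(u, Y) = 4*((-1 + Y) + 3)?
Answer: -392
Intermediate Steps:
z(u, Y) = 8 + 4*Y (z(u, Y) = 4*(2 + Y) = 8 + 4*Y)
J = 3 (J = (1 - 2)*(-3) = -1*(-3) = 3)
C(l, b) = 8 (C(l, b) = 4 + 4 = 8)
(-29 + z(0, -7))*C(4, J) = (-29 + (8 + 4*(-7)))*8 = (-29 + (8 - 28))*8 = (-29 - 20)*8 = -49*8 = -392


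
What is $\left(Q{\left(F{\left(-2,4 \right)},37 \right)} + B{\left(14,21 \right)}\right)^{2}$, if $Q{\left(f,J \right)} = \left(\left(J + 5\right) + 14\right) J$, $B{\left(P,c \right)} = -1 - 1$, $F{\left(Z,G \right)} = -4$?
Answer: $4284900$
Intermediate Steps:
$B{\left(P,c \right)} = -2$
$Q{\left(f,J \right)} = J \left(19 + J\right)$ ($Q{\left(f,J \right)} = \left(\left(5 + J\right) + 14\right) J = \left(19 + J\right) J = J \left(19 + J\right)$)
$\left(Q{\left(F{\left(-2,4 \right)},37 \right)} + B{\left(14,21 \right)}\right)^{2} = \left(37 \left(19 + 37\right) - 2\right)^{2} = \left(37 \cdot 56 - 2\right)^{2} = \left(2072 - 2\right)^{2} = 2070^{2} = 4284900$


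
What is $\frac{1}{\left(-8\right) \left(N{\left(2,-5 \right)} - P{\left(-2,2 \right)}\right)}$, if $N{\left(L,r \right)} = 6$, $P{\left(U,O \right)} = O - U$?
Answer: $- \frac{1}{16} \approx -0.0625$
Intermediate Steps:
$\frac{1}{\left(-8\right) \left(N{\left(2,-5 \right)} - P{\left(-2,2 \right)}\right)} = \frac{1}{\left(-8\right) \left(6 - \left(2 - -2\right)\right)} = \frac{1}{\left(-8\right) \left(6 - \left(2 + 2\right)\right)} = \frac{1}{\left(-8\right) \left(6 - 4\right)} = \frac{1}{\left(-8\right) 2} = \frac{1}{-16} = - \frac{1}{16}$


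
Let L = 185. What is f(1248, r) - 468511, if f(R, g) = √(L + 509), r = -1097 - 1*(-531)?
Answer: -468511 + √694 ≈ -4.6848e+5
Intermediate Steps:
r = -566 (r = -1097 + 531 = -566)
f(R, g) = √694 (f(R, g) = √(185 + 509) = √694)
f(1248, r) - 468511 = √694 - 468511 = -468511 + √694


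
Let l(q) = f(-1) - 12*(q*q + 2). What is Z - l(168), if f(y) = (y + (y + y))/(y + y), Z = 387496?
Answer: 1452413/2 ≈ 7.2621e+5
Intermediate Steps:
f(y) = 3/2 (f(y) = (y + 2*y)/((2*y)) = (3*y)*(1/(2*y)) = 3/2)
l(q) = -45/2 - 12*q**2 (l(q) = 3/2 - 12*(q*q + 2) = 3/2 - 12*(q**2 + 2) = 3/2 - 12*(2 + q**2) = 3/2 + (-24 - 12*q**2) = -45/2 - 12*q**2)
Z - l(168) = 387496 - (-45/2 - 12*168**2) = 387496 - (-45/2 - 12*28224) = 387496 - (-45/2 - 338688) = 387496 - 1*(-677421/2) = 387496 + 677421/2 = 1452413/2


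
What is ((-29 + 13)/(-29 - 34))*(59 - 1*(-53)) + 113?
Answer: 1273/9 ≈ 141.44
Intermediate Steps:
((-29 + 13)/(-29 - 34))*(59 - 1*(-53)) + 113 = (-16/(-63))*(59 + 53) + 113 = -16*(-1/63)*112 + 113 = (16/63)*112 + 113 = 256/9 + 113 = 1273/9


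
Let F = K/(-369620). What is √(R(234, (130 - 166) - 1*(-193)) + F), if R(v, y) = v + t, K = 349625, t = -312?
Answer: I*√107855060557/36962 ≈ 8.8851*I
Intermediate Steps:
R(v, y) = -312 + v (R(v, y) = v - 312 = -312 + v)
F = -69925/73924 (F = 349625/(-369620) = 349625*(-1/369620) = -69925/73924 ≈ -0.94590)
√(R(234, (130 - 166) - 1*(-193)) + F) = √((-312 + 234) - 69925/73924) = √(-78 - 69925/73924) = √(-5835997/73924) = I*√107855060557/36962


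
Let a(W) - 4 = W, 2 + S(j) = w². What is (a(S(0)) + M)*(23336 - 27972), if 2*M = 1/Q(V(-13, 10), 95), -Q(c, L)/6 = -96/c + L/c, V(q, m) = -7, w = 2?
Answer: -75335/3 ≈ -25112.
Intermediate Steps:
Q(c, L) = 576/c - 6*L/c (Q(c, L) = -6*(-96/c + L/c) = 576/c - 6*L/c)
S(j) = 2 (S(j) = -2 + 2² = -2 + 4 = 2)
a(W) = 4 + W
M = -7/12 (M = 1/(2*((6*(96 - 1*95)/(-7)))) = 1/(2*((6*(-⅐)*(96 - 95)))) = 1/(2*((6*(-⅐)*1))) = 1/(2*(-6/7)) = (½)*(-7/6) = -7/12 ≈ -0.58333)
(a(S(0)) + M)*(23336 - 27972) = ((4 + 2) - 7/12)*(23336 - 27972) = (6 - 7/12)*(-4636) = (65/12)*(-4636) = -75335/3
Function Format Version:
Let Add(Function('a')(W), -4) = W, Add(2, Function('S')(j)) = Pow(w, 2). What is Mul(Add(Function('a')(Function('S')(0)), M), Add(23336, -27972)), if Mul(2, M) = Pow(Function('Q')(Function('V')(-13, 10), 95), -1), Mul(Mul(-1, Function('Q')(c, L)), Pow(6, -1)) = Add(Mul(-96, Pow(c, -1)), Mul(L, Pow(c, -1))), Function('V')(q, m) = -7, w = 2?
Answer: Rational(-75335, 3) ≈ -25112.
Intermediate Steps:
Function('Q')(c, L) = Add(Mul(576, Pow(c, -1)), Mul(-6, L, Pow(c, -1))) (Function('Q')(c, L) = Mul(-6, Add(Mul(-96, Pow(c, -1)), Mul(L, Pow(c, -1)))) = Add(Mul(576, Pow(c, -1)), Mul(-6, L, Pow(c, -1))))
Function('S')(j) = 2 (Function('S')(j) = Add(-2, Pow(2, 2)) = Add(-2, 4) = 2)
Function('a')(W) = Add(4, W)
M = Rational(-7, 12) (M = Mul(Rational(1, 2), Pow(Mul(6, Pow(-7, -1), Add(96, Mul(-1, 95))), -1)) = Mul(Rational(1, 2), Pow(Mul(6, Rational(-1, 7), Add(96, -95)), -1)) = Mul(Rational(1, 2), Pow(Mul(6, Rational(-1, 7), 1), -1)) = Mul(Rational(1, 2), Pow(Rational(-6, 7), -1)) = Mul(Rational(1, 2), Rational(-7, 6)) = Rational(-7, 12) ≈ -0.58333)
Mul(Add(Function('a')(Function('S')(0)), M), Add(23336, -27972)) = Mul(Add(Add(4, 2), Rational(-7, 12)), Add(23336, -27972)) = Mul(Add(6, Rational(-7, 12)), -4636) = Mul(Rational(65, 12), -4636) = Rational(-75335, 3)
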